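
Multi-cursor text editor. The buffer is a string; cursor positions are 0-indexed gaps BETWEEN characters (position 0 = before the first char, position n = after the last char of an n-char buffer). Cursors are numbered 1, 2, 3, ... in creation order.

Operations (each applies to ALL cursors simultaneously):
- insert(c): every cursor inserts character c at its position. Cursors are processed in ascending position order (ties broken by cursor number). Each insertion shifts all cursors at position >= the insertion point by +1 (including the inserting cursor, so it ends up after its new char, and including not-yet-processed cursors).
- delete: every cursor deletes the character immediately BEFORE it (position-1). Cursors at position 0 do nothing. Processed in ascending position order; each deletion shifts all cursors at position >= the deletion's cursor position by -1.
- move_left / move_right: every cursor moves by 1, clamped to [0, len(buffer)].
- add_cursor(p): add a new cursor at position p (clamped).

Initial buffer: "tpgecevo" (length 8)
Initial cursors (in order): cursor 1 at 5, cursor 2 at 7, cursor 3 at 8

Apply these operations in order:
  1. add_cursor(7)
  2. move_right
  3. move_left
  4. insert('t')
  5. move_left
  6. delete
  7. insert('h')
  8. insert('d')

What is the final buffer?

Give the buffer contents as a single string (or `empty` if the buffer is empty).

After op 1 (add_cursor(7)): buffer="tpgecevo" (len 8), cursors c1@5 c2@7 c4@7 c3@8, authorship ........
After op 2 (move_right): buffer="tpgecevo" (len 8), cursors c1@6 c2@8 c3@8 c4@8, authorship ........
After op 3 (move_left): buffer="tpgecevo" (len 8), cursors c1@5 c2@7 c3@7 c4@7, authorship ........
After op 4 (insert('t')): buffer="tpgectevttto" (len 12), cursors c1@6 c2@11 c3@11 c4@11, authorship .....1..234.
After op 5 (move_left): buffer="tpgectevttto" (len 12), cursors c1@5 c2@10 c3@10 c4@10, authorship .....1..234.
After op 6 (delete): buffer="tpgeteto" (len 8), cursors c1@4 c2@6 c3@6 c4@6, authorship ....1.4.
After op 7 (insert('h')): buffer="tpgehtehhhto" (len 12), cursors c1@5 c2@10 c3@10 c4@10, authorship ....11.2344.
After op 8 (insert('d')): buffer="tpgehdtehhhdddto" (len 16), cursors c1@6 c2@14 c3@14 c4@14, authorship ....111.2342344.

Answer: tpgehdtehhhdddto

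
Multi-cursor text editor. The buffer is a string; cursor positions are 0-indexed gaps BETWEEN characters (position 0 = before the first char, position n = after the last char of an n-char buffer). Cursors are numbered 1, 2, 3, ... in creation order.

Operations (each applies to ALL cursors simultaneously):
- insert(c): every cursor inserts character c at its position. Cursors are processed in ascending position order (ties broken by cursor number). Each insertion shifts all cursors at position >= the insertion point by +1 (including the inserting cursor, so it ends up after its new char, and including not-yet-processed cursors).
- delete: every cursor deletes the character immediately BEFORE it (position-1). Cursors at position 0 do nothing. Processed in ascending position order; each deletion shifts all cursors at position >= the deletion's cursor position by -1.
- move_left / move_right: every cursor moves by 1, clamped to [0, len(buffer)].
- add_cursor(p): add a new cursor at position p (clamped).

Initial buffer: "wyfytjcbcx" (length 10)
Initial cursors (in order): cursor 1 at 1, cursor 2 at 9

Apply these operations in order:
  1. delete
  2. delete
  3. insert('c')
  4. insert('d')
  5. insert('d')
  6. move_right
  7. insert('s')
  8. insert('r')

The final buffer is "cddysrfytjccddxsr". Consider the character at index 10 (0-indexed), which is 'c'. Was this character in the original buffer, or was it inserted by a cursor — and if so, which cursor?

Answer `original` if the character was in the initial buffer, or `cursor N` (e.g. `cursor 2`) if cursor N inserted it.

After op 1 (delete): buffer="yfytjcbx" (len 8), cursors c1@0 c2@7, authorship ........
After op 2 (delete): buffer="yfytjcx" (len 7), cursors c1@0 c2@6, authorship .......
After op 3 (insert('c')): buffer="cyfytjccx" (len 9), cursors c1@1 c2@8, authorship 1......2.
After op 4 (insert('d')): buffer="cdyfytjccdx" (len 11), cursors c1@2 c2@10, authorship 11......22.
After op 5 (insert('d')): buffer="cddyfytjccddx" (len 13), cursors c1@3 c2@12, authorship 111......222.
After op 6 (move_right): buffer="cddyfytjccddx" (len 13), cursors c1@4 c2@13, authorship 111......222.
After op 7 (insert('s')): buffer="cddysfytjccddxs" (len 15), cursors c1@5 c2@15, authorship 111.1.....222.2
After op 8 (insert('r')): buffer="cddysrfytjccddxsr" (len 17), cursors c1@6 c2@17, authorship 111.11.....222.22
Authorship (.=original, N=cursor N): 1 1 1 . 1 1 . . . . . 2 2 2 . 2 2
Index 10: author = original

Answer: original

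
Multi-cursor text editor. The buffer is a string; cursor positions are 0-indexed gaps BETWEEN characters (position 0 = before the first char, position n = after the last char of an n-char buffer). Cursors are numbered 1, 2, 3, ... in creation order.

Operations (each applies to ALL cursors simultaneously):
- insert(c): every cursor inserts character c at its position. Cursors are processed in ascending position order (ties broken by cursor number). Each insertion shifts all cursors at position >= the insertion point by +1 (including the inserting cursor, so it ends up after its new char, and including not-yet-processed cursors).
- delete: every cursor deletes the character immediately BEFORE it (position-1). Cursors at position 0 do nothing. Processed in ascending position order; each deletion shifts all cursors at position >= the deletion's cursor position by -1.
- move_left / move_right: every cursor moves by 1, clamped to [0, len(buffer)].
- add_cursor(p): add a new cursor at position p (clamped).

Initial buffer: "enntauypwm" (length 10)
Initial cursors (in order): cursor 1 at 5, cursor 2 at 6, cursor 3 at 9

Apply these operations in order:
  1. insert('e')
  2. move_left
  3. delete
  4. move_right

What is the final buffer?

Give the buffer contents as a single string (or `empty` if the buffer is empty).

After op 1 (insert('e')): buffer="enntaeueypwem" (len 13), cursors c1@6 c2@8 c3@12, authorship .....1.2...3.
After op 2 (move_left): buffer="enntaeueypwem" (len 13), cursors c1@5 c2@7 c3@11, authorship .....1.2...3.
After op 3 (delete): buffer="ennteeypem" (len 10), cursors c1@4 c2@5 c3@8, authorship ....12..3.
After op 4 (move_right): buffer="ennteeypem" (len 10), cursors c1@5 c2@6 c3@9, authorship ....12..3.

Answer: ennteeypem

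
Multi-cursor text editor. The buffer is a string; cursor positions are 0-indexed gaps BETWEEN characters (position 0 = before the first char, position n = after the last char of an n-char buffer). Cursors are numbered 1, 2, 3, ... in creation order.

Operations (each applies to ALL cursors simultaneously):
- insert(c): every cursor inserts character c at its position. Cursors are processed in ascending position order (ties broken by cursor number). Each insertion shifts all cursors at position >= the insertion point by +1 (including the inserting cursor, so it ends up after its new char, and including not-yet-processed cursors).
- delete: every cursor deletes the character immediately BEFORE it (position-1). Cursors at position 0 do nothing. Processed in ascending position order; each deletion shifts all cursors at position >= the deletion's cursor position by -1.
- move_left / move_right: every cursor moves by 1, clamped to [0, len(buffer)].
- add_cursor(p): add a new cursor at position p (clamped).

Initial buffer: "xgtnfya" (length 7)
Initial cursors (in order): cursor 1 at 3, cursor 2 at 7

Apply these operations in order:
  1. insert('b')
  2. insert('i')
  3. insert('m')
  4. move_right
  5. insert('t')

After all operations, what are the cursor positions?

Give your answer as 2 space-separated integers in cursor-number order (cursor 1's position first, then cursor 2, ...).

After op 1 (insert('b')): buffer="xgtbnfyab" (len 9), cursors c1@4 c2@9, authorship ...1....2
After op 2 (insert('i')): buffer="xgtbinfyabi" (len 11), cursors c1@5 c2@11, authorship ...11....22
After op 3 (insert('m')): buffer="xgtbimnfyabim" (len 13), cursors c1@6 c2@13, authorship ...111....222
After op 4 (move_right): buffer="xgtbimnfyabim" (len 13), cursors c1@7 c2@13, authorship ...111....222
After op 5 (insert('t')): buffer="xgtbimntfyabimt" (len 15), cursors c1@8 c2@15, authorship ...111.1...2222

Answer: 8 15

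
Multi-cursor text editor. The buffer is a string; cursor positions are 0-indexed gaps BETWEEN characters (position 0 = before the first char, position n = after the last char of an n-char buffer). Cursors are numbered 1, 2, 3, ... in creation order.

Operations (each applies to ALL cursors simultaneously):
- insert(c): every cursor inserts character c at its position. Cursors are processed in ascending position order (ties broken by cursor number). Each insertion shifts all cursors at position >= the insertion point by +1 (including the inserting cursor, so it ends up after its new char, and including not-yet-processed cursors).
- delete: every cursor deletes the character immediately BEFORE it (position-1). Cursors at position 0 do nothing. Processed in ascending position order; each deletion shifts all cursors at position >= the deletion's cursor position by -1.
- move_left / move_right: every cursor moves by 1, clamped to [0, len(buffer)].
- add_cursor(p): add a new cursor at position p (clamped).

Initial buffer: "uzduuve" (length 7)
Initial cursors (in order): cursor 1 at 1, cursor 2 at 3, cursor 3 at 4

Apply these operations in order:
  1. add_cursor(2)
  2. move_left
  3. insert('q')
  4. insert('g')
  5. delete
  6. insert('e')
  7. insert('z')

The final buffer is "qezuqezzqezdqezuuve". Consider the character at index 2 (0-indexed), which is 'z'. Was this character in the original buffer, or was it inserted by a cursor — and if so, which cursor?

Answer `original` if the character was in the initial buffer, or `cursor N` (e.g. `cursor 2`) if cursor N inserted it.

Answer: cursor 1

Derivation:
After op 1 (add_cursor(2)): buffer="uzduuve" (len 7), cursors c1@1 c4@2 c2@3 c3@4, authorship .......
After op 2 (move_left): buffer="uzduuve" (len 7), cursors c1@0 c4@1 c2@2 c3@3, authorship .......
After op 3 (insert('q')): buffer="quqzqdquuve" (len 11), cursors c1@1 c4@3 c2@5 c3@7, authorship 1.4.2.3....
After op 4 (insert('g')): buffer="qguqgzqgdqguuve" (len 15), cursors c1@2 c4@5 c2@8 c3@11, authorship 11.44.22.33....
After op 5 (delete): buffer="quqzqdquuve" (len 11), cursors c1@1 c4@3 c2@5 c3@7, authorship 1.4.2.3....
After op 6 (insert('e')): buffer="qeuqezqedqeuuve" (len 15), cursors c1@2 c4@5 c2@8 c3@11, authorship 11.44.22.33....
After op 7 (insert('z')): buffer="qezuqezzqezdqezuuve" (len 19), cursors c1@3 c4@7 c2@11 c3@15, authorship 111.444.222.333....
Authorship (.=original, N=cursor N): 1 1 1 . 4 4 4 . 2 2 2 . 3 3 3 . . . .
Index 2: author = 1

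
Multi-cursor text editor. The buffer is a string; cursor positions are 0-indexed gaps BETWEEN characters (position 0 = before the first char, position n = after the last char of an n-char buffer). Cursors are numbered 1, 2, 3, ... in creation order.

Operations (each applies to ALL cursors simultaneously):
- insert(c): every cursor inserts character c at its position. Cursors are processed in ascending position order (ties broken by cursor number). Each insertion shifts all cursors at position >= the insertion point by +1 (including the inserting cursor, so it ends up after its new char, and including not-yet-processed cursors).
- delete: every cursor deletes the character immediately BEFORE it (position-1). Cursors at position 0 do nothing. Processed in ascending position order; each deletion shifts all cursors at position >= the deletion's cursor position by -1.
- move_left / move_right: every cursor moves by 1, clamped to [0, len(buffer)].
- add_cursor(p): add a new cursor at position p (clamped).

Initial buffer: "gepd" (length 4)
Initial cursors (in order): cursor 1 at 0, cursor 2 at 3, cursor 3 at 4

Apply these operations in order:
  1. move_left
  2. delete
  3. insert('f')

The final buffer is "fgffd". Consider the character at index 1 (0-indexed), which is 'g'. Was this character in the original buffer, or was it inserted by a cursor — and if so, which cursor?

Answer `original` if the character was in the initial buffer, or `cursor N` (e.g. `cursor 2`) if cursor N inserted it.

Answer: original

Derivation:
After op 1 (move_left): buffer="gepd" (len 4), cursors c1@0 c2@2 c3@3, authorship ....
After op 2 (delete): buffer="gd" (len 2), cursors c1@0 c2@1 c3@1, authorship ..
After op 3 (insert('f')): buffer="fgffd" (len 5), cursors c1@1 c2@4 c3@4, authorship 1.23.
Authorship (.=original, N=cursor N): 1 . 2 3 .
Index 1: author = original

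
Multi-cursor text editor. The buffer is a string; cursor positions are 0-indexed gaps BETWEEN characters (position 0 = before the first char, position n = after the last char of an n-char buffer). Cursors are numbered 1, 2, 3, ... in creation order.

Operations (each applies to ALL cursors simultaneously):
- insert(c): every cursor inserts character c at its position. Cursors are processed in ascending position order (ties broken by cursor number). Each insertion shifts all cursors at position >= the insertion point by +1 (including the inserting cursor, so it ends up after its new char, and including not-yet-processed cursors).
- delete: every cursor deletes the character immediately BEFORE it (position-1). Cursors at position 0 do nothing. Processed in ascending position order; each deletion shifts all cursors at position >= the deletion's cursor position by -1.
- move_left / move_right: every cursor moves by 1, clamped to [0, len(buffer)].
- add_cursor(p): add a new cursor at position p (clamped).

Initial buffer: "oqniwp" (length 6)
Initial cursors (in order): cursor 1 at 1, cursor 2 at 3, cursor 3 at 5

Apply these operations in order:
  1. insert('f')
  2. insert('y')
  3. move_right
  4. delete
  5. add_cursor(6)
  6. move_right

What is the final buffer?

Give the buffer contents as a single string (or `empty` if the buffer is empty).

Answer: ofynfywfy

Derivation:
After op 1 (insert('f')): buffer="ofqnfiwfp" (len 9), cursors c1@2 c2@5 c3@8, authorship .1..2..3.
After op 2 (insert('y')): buffer="ofyqnfyiwfyp" (len 12), cursors c1@3 c2@7 c3@11, authorship .11..22..33.
After op 3 (move_right): buffer="ofyqnfyiwfyp" (len 12), cursors c1@4 c2@8 c3@12, authorship .11..22..33.
After op 4 (delete): buffer="ofynfywfy" (len 9), cursors c1@3 c2@6 c3@9, authorship .11.22.33
After op 5 (add_cursor(6)): buffer="ofynfywfy" (len 9), cursors c1@3 c2@6 c4@6 c3@9, authorship .11.22.33
After op 6 (move_right): buffer="ofynfywfy" (len 9), cursors c1@4 c2@7 c4@7 c3@9, authorship .11.22.33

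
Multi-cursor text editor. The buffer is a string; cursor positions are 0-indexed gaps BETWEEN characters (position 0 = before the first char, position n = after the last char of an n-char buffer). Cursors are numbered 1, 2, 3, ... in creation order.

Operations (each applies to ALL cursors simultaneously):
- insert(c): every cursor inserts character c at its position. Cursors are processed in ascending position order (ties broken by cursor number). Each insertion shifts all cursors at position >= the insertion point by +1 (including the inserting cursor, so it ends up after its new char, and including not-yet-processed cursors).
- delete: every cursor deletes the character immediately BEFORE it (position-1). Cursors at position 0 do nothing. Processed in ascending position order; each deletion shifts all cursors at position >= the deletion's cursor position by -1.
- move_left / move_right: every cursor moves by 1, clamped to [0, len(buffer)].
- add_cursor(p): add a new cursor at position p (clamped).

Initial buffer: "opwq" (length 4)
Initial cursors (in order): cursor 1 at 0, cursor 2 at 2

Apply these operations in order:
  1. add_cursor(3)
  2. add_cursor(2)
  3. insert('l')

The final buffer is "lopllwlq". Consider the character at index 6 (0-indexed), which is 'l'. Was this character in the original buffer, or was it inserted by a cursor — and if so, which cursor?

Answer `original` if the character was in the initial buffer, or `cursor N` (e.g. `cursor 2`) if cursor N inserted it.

After op 1 (add_cursor(3)): buffer="opwq" (len 4), cursors c1@0 c2@2 c3@3, authorship ....
After op 2 (add_cursor(2)): buffer="opwq" (len 4), cursors c1@0 c2@2 c4@2 c3@3, authorship ....
After op 3 (insert('l')): buffer="lopllwlq" (len 8), cursors c1@1 c2@5 c4@5 c3@7, authorship 1..24.3.
Authorship (.=original, N=cursor N): 1 . . 2 4 . 3 .
Index 6: author = 3

Answer: cursor 3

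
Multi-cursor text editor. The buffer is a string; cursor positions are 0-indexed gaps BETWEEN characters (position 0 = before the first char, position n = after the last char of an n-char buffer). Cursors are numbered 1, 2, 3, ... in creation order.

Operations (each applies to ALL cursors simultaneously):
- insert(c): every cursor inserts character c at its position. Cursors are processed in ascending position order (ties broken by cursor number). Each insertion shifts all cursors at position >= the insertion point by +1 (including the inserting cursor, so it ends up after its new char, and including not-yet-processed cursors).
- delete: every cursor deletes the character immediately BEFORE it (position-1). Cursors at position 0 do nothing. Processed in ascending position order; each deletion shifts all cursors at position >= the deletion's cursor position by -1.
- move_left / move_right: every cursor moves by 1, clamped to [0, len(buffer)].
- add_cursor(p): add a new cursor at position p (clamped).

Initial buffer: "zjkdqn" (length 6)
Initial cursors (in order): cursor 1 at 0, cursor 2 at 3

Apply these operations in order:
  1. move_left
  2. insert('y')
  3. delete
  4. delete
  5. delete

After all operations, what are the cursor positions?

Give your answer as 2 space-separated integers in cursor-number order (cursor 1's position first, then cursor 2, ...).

After op 1 (move_left): buffer="zjkdqn" (len 6), cursors c1@0 c2@2, authorship ......
After op 2 (insert('y')): buffer="yzjykdqn" (len 8), cursors c1@1 c2@4, authorship 1..2....
After op 3 (delete): buffer="zjkdqn" (len 6), cursors c1@0 c2@2, authorship ......
After op 4 (delete): buffer="zkdqn" (len 5), cursors c1@0 c2@1, authorship .....
After op 5 (delete): buffer="kdqn" (len 4), cursors c1@0 c2@0, authorship ....

Answer: 0 0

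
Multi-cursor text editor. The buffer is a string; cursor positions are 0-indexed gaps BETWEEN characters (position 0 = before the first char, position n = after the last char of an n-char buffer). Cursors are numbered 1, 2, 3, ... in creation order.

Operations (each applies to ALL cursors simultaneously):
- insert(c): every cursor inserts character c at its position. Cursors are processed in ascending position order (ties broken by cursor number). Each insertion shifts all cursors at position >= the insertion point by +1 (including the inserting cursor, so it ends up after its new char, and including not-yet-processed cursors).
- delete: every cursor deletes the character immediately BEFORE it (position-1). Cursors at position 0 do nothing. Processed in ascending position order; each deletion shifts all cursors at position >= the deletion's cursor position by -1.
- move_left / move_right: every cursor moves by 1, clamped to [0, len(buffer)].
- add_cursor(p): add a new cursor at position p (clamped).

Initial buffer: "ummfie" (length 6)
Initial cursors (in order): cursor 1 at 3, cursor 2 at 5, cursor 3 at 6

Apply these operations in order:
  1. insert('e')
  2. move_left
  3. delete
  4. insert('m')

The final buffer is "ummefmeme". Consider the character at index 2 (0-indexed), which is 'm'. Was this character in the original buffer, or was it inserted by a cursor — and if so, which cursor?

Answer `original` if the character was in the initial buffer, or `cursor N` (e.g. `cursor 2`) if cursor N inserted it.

After op 1 (insert('e')): buffer="ummefieee" (len 9), cursors c1@4 c2@7 c3@9, authorship ...1..2.3
After op 2 (move_left): buffer="ummefieee" (len 9), cursors c1@3 c2@6 c3@8, authorship ...1..2.3
After op 3 (delete): buffer="umefee" (len 6), cursors c1@2 c2@4 c3@5, authorship ..1.23
After op 4 (insert('m')): buffer="ummefmeme" (len 9), cursors c1@3 c2@6 c3@8, authorship ..11.2233
Authorship (.=original, N=cursor N): . . 1 1 . 2 2 3 3
Index 2: author = 1

Answer: cursor 1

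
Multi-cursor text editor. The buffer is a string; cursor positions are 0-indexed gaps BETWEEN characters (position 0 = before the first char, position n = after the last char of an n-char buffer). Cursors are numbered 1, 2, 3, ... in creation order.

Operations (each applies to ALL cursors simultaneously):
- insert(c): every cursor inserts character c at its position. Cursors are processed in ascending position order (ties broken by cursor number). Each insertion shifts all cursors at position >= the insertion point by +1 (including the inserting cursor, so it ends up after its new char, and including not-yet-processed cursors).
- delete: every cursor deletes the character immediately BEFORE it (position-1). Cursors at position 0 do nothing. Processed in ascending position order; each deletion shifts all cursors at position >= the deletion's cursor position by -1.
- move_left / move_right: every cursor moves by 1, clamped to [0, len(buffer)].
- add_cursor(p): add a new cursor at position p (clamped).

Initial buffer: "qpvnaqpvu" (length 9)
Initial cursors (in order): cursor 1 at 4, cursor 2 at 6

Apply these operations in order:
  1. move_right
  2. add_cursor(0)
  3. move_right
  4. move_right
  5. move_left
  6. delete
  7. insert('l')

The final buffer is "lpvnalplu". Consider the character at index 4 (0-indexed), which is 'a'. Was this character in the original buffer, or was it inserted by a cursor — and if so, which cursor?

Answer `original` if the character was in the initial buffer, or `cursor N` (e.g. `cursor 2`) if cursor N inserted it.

Answer: original

Derivation:
After op 1 (move_right): buffer="qpvnaqpvu" (len 9), cursors c1@5 c2@7, authorship .........
After op 2 (add_cursor(0)): buffer="qpvnaqpvu" (len 9), cursors c3@0 c1@5 c2@7, authorship .........
After op 3 (move_right): buffer="qpvnaqpvu" (len 9), cursors c3@1 c1@6 c2@8, authorship .........
After op 4 (move_right): buffer="qpvnaqpvu" (len 9), cursors c3@2 c1@7 c2@9, authorship .........
After op 5 (move_left): buffer="qpvnaqpvu" (len 9), cursors c3@1 c1@6 c2@8, authorship .........
After op 6 (delete): buffer="pvnapu" (len 6), cursors c3@0 c1@4 c2@5, authorship ......
After op 7 (insert('l')): buffer="lpvnalplu" (len 9), cursors c3@1 c1@6 c2@8, authorship 3....1.2.
Authorship (.=original, N=cursor N): 3 . . . . 1 . 2 .
Index 4: author = original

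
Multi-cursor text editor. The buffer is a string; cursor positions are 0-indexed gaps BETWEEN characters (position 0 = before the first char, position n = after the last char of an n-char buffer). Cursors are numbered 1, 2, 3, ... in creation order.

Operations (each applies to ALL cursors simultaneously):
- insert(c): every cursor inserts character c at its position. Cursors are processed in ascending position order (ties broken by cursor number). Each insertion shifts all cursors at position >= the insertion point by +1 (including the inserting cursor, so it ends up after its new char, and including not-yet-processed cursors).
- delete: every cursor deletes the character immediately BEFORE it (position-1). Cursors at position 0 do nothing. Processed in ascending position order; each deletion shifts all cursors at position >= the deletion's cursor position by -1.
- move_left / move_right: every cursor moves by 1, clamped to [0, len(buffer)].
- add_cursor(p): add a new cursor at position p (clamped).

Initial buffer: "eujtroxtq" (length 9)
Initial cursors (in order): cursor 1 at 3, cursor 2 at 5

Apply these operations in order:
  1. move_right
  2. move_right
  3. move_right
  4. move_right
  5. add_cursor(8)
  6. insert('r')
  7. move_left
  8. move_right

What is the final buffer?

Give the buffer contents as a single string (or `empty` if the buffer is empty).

After op 1 (move_right): buffer="eujtroxtq" (len 9), cursors c1@4 c2@6, authorship .........
After op 2 (move_right): buffer="eujtroxtq" (len 9), cursors c1@5 c2@7, authorship .........
After op 3 (move_right): buffer="eujtroxtq" (len 9), cursors c1@6 c2@8, authorship .........
After op 4 (move_right): buffer="eujtroxtq" (len 9), cursors c1@7 c2@9, authorship .........
After op 5 (add_cursor(8)): buffer="eujtroxtq" (len 9), cursors c1@7 c3@8 c2@9, authorship .........
After op 6 (insert('r')): buffer="eujtroxrtrqr" (len 12), cursors c1@8 c3@10 c2@12, authorship .......1.3.2
After op 7 (move_left): buffer="eujtroxrtrqr" (len 12), cursors c1@7 c3@9 c2@11, authorship .......1.3.2
After op 8 (move_right): buffer="eujtroxrtrqr" (len 12), cursors c1@8 c3@10 c2@12, authorship .......1.3.2

Answer: eujtroxrtrqr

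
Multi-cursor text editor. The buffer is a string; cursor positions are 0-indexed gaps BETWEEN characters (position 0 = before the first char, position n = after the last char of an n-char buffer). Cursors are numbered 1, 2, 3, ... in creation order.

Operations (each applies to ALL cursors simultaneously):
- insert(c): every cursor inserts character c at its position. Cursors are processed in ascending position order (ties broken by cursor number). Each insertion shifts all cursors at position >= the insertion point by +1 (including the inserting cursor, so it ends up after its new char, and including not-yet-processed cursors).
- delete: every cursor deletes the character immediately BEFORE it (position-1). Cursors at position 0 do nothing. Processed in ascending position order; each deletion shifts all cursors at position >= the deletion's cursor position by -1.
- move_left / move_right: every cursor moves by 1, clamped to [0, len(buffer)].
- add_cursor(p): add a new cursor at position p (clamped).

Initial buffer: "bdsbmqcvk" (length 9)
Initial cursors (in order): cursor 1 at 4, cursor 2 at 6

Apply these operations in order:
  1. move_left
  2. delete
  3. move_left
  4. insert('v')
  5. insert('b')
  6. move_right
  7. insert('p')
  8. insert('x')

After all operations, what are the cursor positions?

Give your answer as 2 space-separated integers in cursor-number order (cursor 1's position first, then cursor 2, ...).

After op 1 (move_left): buffer="bdsbmqcvk" (len 9), cursors c1@3 c2@5, authorship .........
After op 2 (delete): buffer="bdbqcvk" (len 7), cursors c1@2 c2@3, authorship .......
After op 3 (move_left): buffer="bdbqcvk" (len 7), cursors c1@1 c2@2, authorship .......
After op 4 (insert('v')): buffer="bvdvbqcvk" (len 9), cursors c1@2 c2@4, authorship .1.2.....
After op 5 (insert('b')): buffer="bvbdvbbqcvk" (len 11), cursors c1@3 c2@6, authorship .11.22.....
After op 6 (move_right): buffer="bvbdvbbqcvk" (len 11), cursors c1@4 c2@7, authorship .11.22.....
After op 7 (insert('p')): buffer="bvbdpvbbpqcvk" (len 13), cursors c1@5 c2@9, authorship .11.122.2....
After op 8 (insert('x')): buffer="bvbdpxvbbpxqcvk" (len 15), cursors c1@6 c2@11, authorship .11.1122.22....

Answer: 6 11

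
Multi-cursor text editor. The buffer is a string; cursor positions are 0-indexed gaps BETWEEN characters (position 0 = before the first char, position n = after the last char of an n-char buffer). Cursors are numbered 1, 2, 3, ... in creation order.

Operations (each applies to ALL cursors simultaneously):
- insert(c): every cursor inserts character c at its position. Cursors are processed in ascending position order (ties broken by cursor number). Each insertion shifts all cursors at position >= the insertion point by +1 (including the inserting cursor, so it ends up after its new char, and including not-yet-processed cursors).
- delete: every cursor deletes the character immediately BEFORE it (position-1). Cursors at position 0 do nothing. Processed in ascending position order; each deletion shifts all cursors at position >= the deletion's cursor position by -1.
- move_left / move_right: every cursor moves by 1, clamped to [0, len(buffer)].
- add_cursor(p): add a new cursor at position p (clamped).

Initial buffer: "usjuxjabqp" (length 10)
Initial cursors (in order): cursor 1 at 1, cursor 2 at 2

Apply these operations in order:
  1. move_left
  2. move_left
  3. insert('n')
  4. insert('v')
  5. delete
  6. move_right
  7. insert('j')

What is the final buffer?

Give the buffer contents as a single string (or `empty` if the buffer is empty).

After op 1 (move_left): buffer="usjuxjabqp" (len 10), cursors c1@0 c2@1, authorship ..........
After op 2 (move_left): buffer="usjuxjabqp" (len 10), cursors c1@0 c2@0, authorship ..........
After op 3 (insert('n')): buffer="nnusjuxjabqp" (len 12), cursors c1@2 c2@2, authorship 12..........
After op 4 (insert('v')): buffer="nnvvusjuxjabqp" (len 14), cursors c1@4 c2@4, authorship 1212..........
After op 5 (delete): buffer="nnusjuxjabqp" (len 12), cursors c1@2 c2@2, authorship 12..........
After op 6 (move_right): buffer="nnusjuxjabqp" (len 12), cursors c1@3 c2@3, authorship 12..........
After op 7 (insert('j')): buffer="nnujjsjuxjabqp" (len 14), cursors c1@5 c2@5, authorship 12.12.........

Answer: nnujjsjuxjabqp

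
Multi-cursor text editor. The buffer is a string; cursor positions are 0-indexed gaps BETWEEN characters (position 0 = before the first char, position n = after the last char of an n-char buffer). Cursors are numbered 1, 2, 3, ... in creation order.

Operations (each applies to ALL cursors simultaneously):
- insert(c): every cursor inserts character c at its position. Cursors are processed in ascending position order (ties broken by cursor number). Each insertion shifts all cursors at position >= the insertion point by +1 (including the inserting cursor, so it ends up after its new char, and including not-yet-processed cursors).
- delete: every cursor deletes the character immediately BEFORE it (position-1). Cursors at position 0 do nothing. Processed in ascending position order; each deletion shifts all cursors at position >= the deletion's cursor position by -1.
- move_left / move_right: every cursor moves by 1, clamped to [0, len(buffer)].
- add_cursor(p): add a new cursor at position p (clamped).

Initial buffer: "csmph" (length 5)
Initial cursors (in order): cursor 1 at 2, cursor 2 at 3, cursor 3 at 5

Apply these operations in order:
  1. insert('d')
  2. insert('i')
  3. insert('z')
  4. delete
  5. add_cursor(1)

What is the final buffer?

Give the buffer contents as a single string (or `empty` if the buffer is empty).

After op 1 (insert('d')): buffer="csdmdphd" (len 8), cursors c1@3 c2@5 c3@8, authorship ..1.2..3
After op 2 (insert('i')): buffer="csdimdiphdi" (len 11), cursors c1@4 c2@7 c3@11, authorship ..11.22..33
After op 3 (insert('z')): buffer="csdizmdizphdiz" (len 14), cursors c1@5 c2@9 c3@14, authorship ..111.222..333
After op 4 (delete): buffer="csdimdiphdi" (len 11), cursors c1@4 c2@7 c3@11, authorship ..11.22..33
After op 5 (add_cursor(1)): buffer="csdimdiphdi" (len 11), cursors c4@1 c1@4 c2@7 c3@11, authorship ..11.22..33

Answer: csdimdiphdi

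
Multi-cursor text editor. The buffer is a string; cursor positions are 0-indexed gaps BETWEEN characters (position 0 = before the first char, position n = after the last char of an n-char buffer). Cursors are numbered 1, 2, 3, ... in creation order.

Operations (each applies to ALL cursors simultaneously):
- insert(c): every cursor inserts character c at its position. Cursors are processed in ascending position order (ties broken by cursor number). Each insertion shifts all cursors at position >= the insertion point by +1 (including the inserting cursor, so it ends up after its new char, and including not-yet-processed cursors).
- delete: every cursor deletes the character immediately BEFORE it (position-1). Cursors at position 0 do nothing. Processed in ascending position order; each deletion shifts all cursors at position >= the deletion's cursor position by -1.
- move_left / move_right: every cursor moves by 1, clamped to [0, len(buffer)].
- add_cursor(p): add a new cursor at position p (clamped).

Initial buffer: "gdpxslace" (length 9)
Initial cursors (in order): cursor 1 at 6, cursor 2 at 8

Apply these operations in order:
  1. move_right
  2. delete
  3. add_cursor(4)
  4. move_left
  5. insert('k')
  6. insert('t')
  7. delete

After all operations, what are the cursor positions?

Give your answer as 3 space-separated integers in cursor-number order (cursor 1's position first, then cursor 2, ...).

After op 1 (move_right): buffer="gdpxslace" (len 9), cursors c1@7 c2@9, authorship .........
After op 2 (delete): buffer="gdpxslc" (len 7), cursors c1@6 c2@7, authorship .......
After op 3 (add_cursor(4)): buffer="gdpxslc" (len 7), cursors c3@4 c1@6 c2@7, authorship .......
After op 4 (move_left): buffer="gdpxslc" (len 7), cursors c3@3 c1@5 c2@6, authorship .......
After op 5 (insert('k')): buffer="gdpkxsklkc" (len 10), cursors c3@4 c1@7 c2@9, authorship ...3..1.2.
After op 6 (insert('t')): buffer="gdpktxsktlktc" (len 13), cursors c3@5 c1@9 c2@12, authorship ...33..11.22.
After op 7 (delete): buffer="gdpkxsklkc" (len 10), cursors c3@4 c1@7 c2@9, authorship ...3..1.2.

Answer: 7 9 4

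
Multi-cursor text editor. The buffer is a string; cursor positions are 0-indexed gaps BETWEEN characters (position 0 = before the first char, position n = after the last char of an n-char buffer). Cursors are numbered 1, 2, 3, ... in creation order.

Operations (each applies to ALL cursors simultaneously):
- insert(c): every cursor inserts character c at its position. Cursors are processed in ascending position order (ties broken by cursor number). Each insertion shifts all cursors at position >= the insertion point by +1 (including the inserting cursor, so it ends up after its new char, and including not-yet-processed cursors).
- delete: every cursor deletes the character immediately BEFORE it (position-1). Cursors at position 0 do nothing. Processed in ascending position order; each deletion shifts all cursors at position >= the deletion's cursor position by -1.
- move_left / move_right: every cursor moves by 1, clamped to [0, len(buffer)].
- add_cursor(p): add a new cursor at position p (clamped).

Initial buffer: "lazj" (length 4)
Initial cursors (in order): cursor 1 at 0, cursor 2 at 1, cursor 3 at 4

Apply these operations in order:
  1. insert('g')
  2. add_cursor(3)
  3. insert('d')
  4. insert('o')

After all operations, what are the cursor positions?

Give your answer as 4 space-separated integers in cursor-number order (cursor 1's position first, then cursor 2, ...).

Answer: 3 9 15 9

Derivation:
After op 1 (insert('g')): buffer="glgazjg" (len 7), cursors c1@1 c2@3 c3@7, authorship 1.2...3
After op 2 (add_cursor(3)): buffer="glgazjg" (len 7), cursors c1@1 c2@3 c4@3 c3@7, authorship 1.2...3
After op 3 (insert('d')): buffer="gdlgddazjgd" (len 11), cursors c1@2 c2@6 c4@6 c3@11, authorship 11.224...33
After op 4 (insert('o')): buffer="gdolgddooazjgdo" (len 15), cursors c1@3 c2@9 c4@9 c3@15, authorship 111.22424...333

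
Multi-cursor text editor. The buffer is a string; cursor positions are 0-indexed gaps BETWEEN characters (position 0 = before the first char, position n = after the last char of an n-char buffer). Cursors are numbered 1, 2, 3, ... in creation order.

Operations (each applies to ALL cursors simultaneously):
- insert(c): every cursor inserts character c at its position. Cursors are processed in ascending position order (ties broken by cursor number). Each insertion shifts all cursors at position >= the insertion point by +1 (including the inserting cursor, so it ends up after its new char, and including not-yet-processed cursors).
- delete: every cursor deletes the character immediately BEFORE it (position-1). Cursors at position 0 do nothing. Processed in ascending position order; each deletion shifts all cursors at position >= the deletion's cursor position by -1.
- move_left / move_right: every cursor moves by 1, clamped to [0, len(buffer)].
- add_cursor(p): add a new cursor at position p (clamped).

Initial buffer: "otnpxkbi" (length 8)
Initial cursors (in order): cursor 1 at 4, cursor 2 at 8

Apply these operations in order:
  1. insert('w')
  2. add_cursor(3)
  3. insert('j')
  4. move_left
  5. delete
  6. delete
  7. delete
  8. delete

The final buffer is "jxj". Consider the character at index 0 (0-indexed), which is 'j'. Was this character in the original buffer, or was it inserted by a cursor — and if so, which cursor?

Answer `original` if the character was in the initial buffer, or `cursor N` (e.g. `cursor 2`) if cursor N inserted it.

Answer: cursor 1

Derivation:
After op 1 (insert('w')): buffer="otnpwxkbiw" (len 10), cursors c1@5 c2@10, authorship ....1....2
After op 2 (add_cursor(3)): buffer="otnpwxkbiw" (len 10), cursors c3@3 c1@5 c2@10, authorship ....1....2
After op 3 (insert('j')): buffer="otnjpwjxkbiwj" (len 13), cursors c3@4 c1@7 c2@13, authorship ...3.11....22
After op 4 (move_left): buffer="otnjpwjxkbiwj" (len 13), cursors c3@3 c1@6 c2@12, authorship ...3.11....22
After op 5 (delete): buffer="otjpjxkbij" (len 10), cursors c3@2 c1@4 c2@9, authorship ..3.1....2
After op 6 (delete): buffer="ojjxkbj" (len 7), cursors c3@1 c1@2 c2@6, authorship .31...2
After op 7 (delete): buffer="jxkj" (len 4), cursors c1@0 c3@0 c2@3, authorship 1..2
After op 8 (delete): buffer="jxj" (len 3), cursors c1@0 c3@0 c2@2, authorship 1.2
Authorship (.=original, N=cursor N): 1 . 2
Index 0: author = 1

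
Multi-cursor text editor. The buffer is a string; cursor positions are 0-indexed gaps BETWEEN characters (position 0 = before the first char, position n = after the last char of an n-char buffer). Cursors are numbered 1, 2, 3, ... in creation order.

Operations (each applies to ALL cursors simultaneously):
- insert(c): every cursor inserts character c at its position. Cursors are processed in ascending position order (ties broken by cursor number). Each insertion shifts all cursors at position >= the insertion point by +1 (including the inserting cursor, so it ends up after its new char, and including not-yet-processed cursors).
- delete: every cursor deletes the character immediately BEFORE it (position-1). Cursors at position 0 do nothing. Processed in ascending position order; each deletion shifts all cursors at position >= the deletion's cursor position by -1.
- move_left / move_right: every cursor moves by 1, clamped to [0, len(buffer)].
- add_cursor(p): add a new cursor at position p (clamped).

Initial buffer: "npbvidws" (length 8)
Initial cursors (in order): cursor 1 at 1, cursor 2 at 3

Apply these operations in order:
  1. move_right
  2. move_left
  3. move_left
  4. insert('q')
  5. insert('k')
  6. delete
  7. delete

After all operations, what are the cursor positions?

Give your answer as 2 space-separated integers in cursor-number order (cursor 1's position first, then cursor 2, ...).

After op 1 (move_right): buffer="npbvidws" (len 8), cursors c1@2 c2@4, authorship ........
After op 2 (move_left): buffer="npbvidws" (len 8), cursors c1@1 c2@3, authorship ........
After op 3 (move_left): buffer="npbvidws" (len 8), cursors c1@0 c2@2, authorship ........
After op 4 (insert('q')): buffer="qnpqbvidws" (len 10), cursors c1@1 c2@4, authorship 1..2......
After op 5 (insert('k')): buffer="qknpqkbvidws" (len 12), cursors c1@2 c2@6, authorship 11..22......
After op 6 (delete): buffer="qnpqbvidws" (len 10), cursors c1@1 c2@4, authorship 1..2......
After op 7 (delete): buffer="npbvidws" (len 8), cursors c1@0 c2@2, authorship ........

Answer: 0 2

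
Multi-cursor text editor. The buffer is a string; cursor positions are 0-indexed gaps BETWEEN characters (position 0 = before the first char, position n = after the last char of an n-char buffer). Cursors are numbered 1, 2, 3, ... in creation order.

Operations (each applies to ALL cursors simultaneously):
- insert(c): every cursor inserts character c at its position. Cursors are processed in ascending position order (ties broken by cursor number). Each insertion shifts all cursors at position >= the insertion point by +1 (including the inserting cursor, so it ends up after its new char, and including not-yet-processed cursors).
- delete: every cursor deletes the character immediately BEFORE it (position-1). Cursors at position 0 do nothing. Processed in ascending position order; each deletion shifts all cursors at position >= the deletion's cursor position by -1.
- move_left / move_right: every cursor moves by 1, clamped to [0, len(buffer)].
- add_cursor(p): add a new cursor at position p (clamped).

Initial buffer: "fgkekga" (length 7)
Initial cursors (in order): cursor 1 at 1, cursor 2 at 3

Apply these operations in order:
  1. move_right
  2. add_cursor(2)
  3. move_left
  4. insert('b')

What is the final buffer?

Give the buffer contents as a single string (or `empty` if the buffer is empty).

Answer: fbbgkbekga

Derivation:
After op 1 (move_right): buffer="fgkekga" (len 7), cursors c1@2 c2@4, authorship .......
After op 2 (add_cursor(2)): buffer="fgkekga" (len 7), cursors c1@2 c3@2 c2@4, authorship .......
After op 3 (move_left): buffer="fgkekga" (len 7), cursors c1@1 c3@1 c2@3, authorship .......
After op 4 (insert('b')): buffer="fbbgkbekga" (len 10), cursors c1@3 c3@3 c2@6, authorship .13..2....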